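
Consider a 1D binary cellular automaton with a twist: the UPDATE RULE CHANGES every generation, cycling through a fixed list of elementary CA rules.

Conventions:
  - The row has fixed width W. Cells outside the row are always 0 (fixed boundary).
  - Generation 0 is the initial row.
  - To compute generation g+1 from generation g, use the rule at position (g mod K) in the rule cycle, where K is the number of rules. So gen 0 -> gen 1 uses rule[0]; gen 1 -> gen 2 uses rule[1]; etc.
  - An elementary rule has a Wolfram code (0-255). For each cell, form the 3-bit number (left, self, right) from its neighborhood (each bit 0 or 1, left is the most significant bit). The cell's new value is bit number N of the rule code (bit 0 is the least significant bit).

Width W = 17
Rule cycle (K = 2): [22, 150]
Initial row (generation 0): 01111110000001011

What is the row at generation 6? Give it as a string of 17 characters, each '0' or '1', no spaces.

Answer: 11000001110000011

Derivation:
Gen 0: 01111110000001011
Gen 1 (rule 22): 10000001000011000
Gen 2 (rule 150): 11000011100100100
Gen 3 (rule 22): 00100100011111110
Gen 4 (rule 150): 01111110101111101
Gen 5 (rule 22): 10000000100000001
Gen 6 (rule 150): 11000001110000011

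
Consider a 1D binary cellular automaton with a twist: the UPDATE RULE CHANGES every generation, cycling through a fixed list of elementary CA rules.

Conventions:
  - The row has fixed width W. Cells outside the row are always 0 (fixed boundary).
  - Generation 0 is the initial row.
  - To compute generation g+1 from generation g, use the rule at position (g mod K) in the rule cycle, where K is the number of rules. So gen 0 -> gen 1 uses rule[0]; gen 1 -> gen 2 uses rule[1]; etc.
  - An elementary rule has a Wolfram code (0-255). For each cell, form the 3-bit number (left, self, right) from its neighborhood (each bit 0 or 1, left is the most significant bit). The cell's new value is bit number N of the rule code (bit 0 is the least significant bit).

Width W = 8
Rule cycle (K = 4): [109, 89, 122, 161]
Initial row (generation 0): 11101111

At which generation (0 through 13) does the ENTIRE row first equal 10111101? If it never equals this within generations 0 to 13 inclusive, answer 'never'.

Gen 0: 11101111
Gen 1 (rule 109): 10111001
Gen 2 (rule 89): 00101100
Gen 3 (rule 122): 01011110
Gen 4 (rule 161): 00101100
Gen 5 (rule 109): 10111101
Gen 6 (rule 89): 00100100
Gen 7 (rule 122): 01011010
Gen 8 (rule 161): 00100100
Gen 9 (rule 109): 10100101
Gen 10 (rule 89): 00010000
Gen 11 (rule 122): 00101000
Gen 12 (rule 161): 10010011
Gen 13 (rule 109): 10010011

Answer: 5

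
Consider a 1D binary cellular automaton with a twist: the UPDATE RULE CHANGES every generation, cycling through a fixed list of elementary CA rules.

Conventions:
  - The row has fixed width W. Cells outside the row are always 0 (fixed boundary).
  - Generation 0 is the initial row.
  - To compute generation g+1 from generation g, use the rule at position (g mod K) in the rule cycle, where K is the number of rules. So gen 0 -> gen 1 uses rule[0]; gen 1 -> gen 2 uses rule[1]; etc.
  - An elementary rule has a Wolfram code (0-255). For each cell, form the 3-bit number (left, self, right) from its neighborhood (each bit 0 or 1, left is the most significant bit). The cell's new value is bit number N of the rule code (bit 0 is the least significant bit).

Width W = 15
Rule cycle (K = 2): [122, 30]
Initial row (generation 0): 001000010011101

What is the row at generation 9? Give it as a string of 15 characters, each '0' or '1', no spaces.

Answer: 010101101010111

Derivation:
Gen 0: 001000010011101
Gen 1 (rule 122): 010100101110110
Gen 2 (rule 30): 110111101000101
Gen 3 (rule 122): 111100110101010
Gen 4 (rule 30): 100011100101011
Gen 5 (rule 122): 010110111010111
Gen 6 (rule 30): 110100100010100
Gen 7 (rule 122): 111011010101010
Gen 8 (rule 30): 100010010101011
Gen 9 (rule 122): 010101101010111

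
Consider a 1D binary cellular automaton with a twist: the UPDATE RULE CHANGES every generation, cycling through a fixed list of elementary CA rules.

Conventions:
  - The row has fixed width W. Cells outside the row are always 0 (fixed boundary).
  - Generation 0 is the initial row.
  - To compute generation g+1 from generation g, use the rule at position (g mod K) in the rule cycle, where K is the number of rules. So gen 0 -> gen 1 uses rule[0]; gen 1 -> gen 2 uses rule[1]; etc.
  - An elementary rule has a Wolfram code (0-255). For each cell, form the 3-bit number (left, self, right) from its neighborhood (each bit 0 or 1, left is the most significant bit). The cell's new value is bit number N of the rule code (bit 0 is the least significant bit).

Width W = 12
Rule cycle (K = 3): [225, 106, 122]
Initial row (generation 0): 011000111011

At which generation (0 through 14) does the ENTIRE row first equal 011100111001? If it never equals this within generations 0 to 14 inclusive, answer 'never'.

Gen 0: 011000111011
Gen 1 (rule 225): 001010011101
Gen 2 (rule 106): 010100110110
Gen 3 (rule 122): 101011111111
Gen 4 (rule 225): 010101111111
Gen 5 (rule 106): 101011000001
Gen 6 (rule 122): 010111100010
Gen 7 (rule 225): 001011101000
Gen 8 (rule 106): 010110110000
Gen 9 (rule 122): 101111111000
Gen 10 (rule 225): 010111111011
Gen 11 (rule 106): 101100001111
Gen 12 (rule 122): 011110011001
Gen 13 (rule 225): 001110001000
Gen 14 (rule 106): 011010010000

Answer: never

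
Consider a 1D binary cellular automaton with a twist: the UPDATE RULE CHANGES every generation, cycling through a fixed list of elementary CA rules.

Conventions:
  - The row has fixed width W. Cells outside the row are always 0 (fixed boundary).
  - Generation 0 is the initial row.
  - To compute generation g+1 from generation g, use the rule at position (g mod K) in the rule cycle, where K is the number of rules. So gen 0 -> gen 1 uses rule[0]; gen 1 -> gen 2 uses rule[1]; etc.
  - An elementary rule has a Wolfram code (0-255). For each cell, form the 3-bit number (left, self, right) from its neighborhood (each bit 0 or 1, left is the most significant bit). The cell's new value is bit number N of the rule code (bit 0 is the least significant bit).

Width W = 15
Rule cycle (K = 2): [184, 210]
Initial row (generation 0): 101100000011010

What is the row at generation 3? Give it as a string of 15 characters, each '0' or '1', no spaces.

Answer: 010100100010000

Derivation:
Gen 0: 101100000011010
Gen 1 (rule 184): 011010000010101
Gen 2 (rule 210): 101001000100000
Gen 3 (rule 184): 010100100010000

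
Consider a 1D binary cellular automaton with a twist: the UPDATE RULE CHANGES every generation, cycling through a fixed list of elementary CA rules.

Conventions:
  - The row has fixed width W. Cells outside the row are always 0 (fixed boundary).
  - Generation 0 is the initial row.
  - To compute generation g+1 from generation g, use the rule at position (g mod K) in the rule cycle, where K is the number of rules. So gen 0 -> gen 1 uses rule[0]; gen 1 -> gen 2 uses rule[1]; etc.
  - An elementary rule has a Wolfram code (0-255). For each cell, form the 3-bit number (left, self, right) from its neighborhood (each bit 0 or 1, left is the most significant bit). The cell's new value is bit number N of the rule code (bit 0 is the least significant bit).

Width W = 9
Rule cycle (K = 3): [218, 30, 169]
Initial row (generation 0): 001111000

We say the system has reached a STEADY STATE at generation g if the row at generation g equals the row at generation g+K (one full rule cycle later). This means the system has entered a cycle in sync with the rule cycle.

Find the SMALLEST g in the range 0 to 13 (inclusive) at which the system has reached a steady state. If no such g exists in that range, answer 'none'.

Gen 0: 001111000
Gen 1 (rule 218): 011111100
Gen 2 (rule 30): 110000010
Gen 3 (rule 169): 100111000
Gen 4 (rule 218): 011111100
Gen 5 (rule 30): 110000010
Gen 6 (rule 169): 100111000
Gen 7 (rule 218): 011111100
Gen 8 (rule 30): 110000010
Gen 9 (rule 169): 100111000
Gen 10 (rule 218): 011111100
Gen 11 (rule 30): 110000010
Gen 12 (rule 169): 100111000
Gen 13 (rule 218): 011111100
Gen 14 (rule 30): 110000010
Gen 15 (rule 169): 100111000
Gen 16 (rule 218): 011111100

Answer: 1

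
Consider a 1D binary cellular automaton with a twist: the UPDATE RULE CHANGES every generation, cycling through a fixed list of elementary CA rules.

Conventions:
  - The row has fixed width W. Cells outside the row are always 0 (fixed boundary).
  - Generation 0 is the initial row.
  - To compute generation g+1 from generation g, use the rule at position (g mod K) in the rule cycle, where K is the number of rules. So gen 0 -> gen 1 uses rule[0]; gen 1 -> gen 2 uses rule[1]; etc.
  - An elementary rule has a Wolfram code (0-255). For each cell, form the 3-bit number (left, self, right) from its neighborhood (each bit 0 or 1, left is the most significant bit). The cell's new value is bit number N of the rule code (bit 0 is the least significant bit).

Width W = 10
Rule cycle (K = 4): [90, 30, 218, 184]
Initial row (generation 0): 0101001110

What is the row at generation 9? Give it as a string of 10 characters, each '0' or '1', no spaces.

Answer: 1101000011

Derivation:
Gen 0: 0101001110
Gen 1 (rule 90): 1000111011
Gen 2 (rule 30): 1101100010
Gen 3 (rule 218): 1101110101
Gen 4 (rule 184): 1011101010
Gen 5 (rule 90): 0010100001
Gen 6 (rule 30): 0110110011
Gen 7 (rule 218): 1110111111
Gen 8 (rule 184): 1101111110
Gen 9 (rule 90): 1101000011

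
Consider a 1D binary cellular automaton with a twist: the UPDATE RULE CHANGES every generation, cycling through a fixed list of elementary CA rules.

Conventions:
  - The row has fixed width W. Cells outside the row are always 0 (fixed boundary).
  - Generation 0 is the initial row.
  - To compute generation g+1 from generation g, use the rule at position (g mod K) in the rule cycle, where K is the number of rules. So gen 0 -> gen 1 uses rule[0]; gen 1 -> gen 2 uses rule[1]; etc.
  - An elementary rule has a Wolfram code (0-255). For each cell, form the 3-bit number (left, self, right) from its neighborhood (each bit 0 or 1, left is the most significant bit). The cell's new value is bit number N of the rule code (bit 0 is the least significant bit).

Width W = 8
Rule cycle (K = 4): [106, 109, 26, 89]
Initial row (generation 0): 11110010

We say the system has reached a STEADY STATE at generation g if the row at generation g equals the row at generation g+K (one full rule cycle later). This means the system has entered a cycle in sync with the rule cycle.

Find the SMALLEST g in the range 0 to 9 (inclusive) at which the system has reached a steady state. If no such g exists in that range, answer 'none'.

Gen 0: 11110010
Gen 1 (rule 106): 10010100
Gen 2 (rule 109): 10011101
Gen 3 (rule 26): 01110000
Gen 4 (rule 89): 01011111
Gen 5 (rule 106): 10110001
Gen 6 (rule 109): 11110101
Gen 7 (rule 26): 10000000
Gen 8 (rule 89): 01111111
Gen 9 (rule 106): 11000001
Gen 10 (rule 109): 11011101
Gen 11 (rule 26): 10010000
Gen 12 (rule 89): 01001111
Gen 13 (rule 106): 10011001

Answer: none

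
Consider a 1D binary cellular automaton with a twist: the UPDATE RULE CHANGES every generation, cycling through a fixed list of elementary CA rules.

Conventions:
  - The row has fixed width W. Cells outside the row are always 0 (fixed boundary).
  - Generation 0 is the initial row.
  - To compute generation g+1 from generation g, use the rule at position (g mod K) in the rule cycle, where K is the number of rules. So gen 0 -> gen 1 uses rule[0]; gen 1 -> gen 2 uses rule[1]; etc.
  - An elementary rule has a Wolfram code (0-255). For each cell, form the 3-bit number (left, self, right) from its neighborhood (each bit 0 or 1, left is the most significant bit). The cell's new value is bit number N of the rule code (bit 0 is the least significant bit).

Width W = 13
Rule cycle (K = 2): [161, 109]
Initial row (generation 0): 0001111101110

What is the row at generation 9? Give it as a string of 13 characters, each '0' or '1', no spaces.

Answer: 0100111100100

Derivation:
Gen 0: 0001111101110
Gen 1 (rule 161): 1100111010100
Gen 2 (rule 109): 1100101111101
Gen 3 (rule 161): 0000010111010
Gen 4 (rule 109): 1111011101110
Gen 5 (rule 161): 0110101010100
Gen 6 (rule 109): 0111111111101
Gen 7 (rule 161): 0011111111010
Gen 8 (rule 109): 1010000001110
Gen 9 (rule 161): 0100111100100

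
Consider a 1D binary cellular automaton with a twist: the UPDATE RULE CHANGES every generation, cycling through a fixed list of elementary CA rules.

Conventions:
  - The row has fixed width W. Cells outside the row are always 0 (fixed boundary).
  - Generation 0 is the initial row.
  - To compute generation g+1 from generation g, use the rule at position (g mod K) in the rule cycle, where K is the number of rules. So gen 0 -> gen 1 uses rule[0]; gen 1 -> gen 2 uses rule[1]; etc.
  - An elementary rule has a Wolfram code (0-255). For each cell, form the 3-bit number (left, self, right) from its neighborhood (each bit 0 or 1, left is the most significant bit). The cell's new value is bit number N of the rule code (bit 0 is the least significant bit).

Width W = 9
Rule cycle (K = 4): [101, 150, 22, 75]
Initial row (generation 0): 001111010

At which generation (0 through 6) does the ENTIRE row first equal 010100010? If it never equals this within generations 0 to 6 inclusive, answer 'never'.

Gen 0: 001111010
Gen 1 (rule 101): 100001110
Gen 2 (rule 150): 110010101
Gen 3 (rule 22): 001110101
Gen 4 (rule 75): 111010000
Gen 5 (rule 101): 001110111
Gen 6 (rule 150): 010100010

Answer: 6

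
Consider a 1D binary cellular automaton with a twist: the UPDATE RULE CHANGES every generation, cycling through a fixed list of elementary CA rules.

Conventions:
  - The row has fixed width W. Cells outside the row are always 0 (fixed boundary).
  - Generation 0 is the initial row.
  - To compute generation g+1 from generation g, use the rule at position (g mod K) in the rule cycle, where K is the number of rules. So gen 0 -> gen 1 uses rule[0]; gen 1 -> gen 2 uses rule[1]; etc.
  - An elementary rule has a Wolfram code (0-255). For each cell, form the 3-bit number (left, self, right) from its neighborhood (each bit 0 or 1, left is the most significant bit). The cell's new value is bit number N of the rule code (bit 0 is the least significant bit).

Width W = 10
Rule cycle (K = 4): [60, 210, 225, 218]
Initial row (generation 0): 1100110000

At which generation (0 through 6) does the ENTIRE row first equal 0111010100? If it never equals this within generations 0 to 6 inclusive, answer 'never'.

Gen 0: 1100110000
Gen 1 (rule 60): 1010101000
Gen 2 (rule 210): 0000000100
Gen 3 (rule 225): 1111110001
Gen 4 (rule 218): 1111111010
Gen 5 (rule 60): 1000000111
Gen 6 (rule 210): 0100001011

Answer: never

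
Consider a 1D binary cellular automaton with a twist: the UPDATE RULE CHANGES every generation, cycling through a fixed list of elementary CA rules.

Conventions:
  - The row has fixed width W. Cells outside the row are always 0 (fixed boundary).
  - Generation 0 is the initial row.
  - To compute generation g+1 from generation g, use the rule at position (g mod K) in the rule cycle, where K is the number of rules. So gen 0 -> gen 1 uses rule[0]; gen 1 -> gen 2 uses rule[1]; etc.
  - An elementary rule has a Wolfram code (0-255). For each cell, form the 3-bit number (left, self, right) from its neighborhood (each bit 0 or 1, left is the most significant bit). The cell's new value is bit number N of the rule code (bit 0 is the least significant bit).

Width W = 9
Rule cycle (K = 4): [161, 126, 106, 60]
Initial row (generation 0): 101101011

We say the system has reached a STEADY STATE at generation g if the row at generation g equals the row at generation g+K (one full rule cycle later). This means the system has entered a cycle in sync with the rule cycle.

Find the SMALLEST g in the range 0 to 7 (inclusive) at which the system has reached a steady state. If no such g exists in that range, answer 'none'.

Answer: 5

Derivation:
Gen 0: 101101011
Gen 1 (rule 161): 010010100
Gen 2 (rule 126): 111111110
Gen 3 (rule 106): 100000010
Gen 4 (rule 60): 110000011
Gen 5 (rule 161): 000111000
Gen 6 (rule 126): 001101100
Gen 7 (rule 106): 011111100
Gen 8 (rule 60): 010000010
Gen 9 (rule 161): 000111000
Gen 10 (rule 126): 001101100
Gen 11 (rule 106): 011111100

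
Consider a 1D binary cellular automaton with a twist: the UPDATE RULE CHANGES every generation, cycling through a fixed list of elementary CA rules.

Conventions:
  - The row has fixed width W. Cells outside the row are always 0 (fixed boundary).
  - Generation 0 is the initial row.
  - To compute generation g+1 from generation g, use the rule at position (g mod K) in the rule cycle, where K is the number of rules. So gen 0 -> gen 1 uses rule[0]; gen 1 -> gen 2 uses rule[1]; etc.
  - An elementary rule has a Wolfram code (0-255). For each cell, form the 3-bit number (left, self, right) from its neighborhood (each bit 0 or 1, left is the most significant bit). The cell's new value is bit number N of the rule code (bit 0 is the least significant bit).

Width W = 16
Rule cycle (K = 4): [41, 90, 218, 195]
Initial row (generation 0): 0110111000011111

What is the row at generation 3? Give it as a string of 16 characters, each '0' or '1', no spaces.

Answer: 0111110111110100

Derivation:
Gen 0: 0110111000011111
Gen 1 (rule 41): 0101100011010000
Gen 2 (rule 90): 1001110111001000
Gen 3 (rule 218): 0111110111110100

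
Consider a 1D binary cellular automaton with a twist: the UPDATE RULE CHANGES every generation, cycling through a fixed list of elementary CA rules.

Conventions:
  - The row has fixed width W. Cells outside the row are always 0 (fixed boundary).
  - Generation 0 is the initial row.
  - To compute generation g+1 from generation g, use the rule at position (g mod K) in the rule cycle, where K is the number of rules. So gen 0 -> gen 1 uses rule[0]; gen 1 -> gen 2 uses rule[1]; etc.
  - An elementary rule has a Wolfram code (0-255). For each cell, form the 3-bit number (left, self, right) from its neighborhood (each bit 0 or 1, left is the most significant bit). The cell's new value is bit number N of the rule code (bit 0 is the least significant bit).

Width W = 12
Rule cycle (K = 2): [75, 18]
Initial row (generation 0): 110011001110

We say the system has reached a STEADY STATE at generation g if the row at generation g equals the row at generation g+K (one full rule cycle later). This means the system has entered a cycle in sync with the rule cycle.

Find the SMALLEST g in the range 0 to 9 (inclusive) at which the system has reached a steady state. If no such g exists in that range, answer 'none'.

Answer: 2

Derivation:
Gen 0: 110011001110
Gen 1 (rule 75): 110111011010
Gen 2 (rule 18): 000000000001
Gen 3 (rule 75): 111111111110
Gen 4 (rule 18): 000000000001
Gen 5 (rule 75): 111111111110
Gen 6 (rule 18): 000000000001
Gen 7 (rule 75): 111111111110
Gen 8 (rule 18): 000000000001
Gen 9 (rule 75): 111111111110
Gen 10 (rule 18): 000000000001
Gen 11 (rule 75): 111111111110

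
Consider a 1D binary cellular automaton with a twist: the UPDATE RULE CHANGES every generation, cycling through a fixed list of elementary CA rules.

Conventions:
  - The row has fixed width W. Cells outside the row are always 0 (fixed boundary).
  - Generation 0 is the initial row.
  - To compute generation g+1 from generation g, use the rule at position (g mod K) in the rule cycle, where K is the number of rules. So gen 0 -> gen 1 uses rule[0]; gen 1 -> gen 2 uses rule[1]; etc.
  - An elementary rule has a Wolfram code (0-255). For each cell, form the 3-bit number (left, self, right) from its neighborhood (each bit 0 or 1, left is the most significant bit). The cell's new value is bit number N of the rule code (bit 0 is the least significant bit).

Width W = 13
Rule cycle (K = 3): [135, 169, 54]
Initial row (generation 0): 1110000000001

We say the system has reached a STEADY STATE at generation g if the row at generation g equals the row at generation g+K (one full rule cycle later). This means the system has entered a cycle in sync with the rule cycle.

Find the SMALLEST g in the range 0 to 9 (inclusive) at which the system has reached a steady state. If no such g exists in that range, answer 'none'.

Gen 0: 1110000000001
Gen 1 (rule 135): 0100111111111
Gen 2 (rule 169): 0000111111110
Gen 3 (rule 54): 0001000000001
Gen 4 (rule 135): 1111011111111
Gen 5 (rule 169): 1110111111110
Gen 6 (rule 54): 0001000000001
Gen 7 (rule 135): 1111011111111
Gen 8 (rule 169): 1110111111110
Gen 9 (rule 54): 0001000000001
Gen 10 (rule 135): 1111011111111
Gen 11 (rule 169): 1110111111110
Gen 12 (rule 54): 0001000000001

Answer: 3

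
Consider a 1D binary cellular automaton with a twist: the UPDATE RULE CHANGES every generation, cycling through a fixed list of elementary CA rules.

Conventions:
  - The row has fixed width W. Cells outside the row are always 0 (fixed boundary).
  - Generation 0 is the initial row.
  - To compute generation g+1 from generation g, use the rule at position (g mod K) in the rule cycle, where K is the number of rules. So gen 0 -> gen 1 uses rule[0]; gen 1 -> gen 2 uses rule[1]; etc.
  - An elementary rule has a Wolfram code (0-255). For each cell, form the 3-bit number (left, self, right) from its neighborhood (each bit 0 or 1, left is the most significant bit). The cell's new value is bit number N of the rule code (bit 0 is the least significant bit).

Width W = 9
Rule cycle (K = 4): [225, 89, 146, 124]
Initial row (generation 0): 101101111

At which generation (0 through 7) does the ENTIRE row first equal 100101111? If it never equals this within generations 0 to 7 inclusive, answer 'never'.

Gen 0: 101101111
Gen 1 (rule 225): 010110111
Gen 2 (rule 89): 000110101
Gen 3 (rule 146): 001000000
Gen 4 (rule 124): 001100000
Gen 5 (rule 225): 100101111
Gen 6 (rule 89): 010001001
Gen 7 (rule 146): 101010110

Answer: 5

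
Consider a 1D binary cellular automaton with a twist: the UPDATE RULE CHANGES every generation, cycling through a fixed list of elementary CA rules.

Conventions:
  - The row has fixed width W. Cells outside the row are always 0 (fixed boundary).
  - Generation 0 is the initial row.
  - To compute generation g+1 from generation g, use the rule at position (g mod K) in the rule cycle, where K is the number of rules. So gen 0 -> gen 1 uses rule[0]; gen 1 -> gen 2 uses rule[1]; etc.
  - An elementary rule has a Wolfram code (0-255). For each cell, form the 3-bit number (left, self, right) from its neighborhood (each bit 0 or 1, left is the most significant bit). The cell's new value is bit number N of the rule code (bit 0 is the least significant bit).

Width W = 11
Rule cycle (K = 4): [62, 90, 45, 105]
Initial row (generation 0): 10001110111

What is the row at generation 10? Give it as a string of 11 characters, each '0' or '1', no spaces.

Answer: 11110011001

Derivation:
Gen 0: 10001110111
Gen 1 (rule 62): 11011001100
Gen 2 (rule 90): 11011111110
Gen 3 (rule 45): 10110000000
Gen 4 (rule 105): 01110111111
Gen 5 (rule 62): 11001100000
Gen 6 (rule 90): 11111110000
Gen 7 (rule 45): 10000000111
Gen 8 (rule 105): 00111110101
Gen 9 (rule 62): 01100001111
Gen 10 (rule 90): 11110011001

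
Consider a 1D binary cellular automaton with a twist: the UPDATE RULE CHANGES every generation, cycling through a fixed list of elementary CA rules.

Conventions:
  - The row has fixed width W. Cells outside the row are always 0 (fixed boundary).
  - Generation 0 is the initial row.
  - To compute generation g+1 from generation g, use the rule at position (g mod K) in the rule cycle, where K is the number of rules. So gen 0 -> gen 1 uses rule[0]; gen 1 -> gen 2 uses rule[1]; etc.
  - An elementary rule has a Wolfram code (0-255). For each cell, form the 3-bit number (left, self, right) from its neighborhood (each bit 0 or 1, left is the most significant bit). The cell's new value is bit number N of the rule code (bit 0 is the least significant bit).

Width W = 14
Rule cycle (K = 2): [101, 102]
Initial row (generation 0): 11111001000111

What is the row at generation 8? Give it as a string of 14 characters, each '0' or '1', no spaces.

Answer: 11011100110011

Derivation:
Gen 0: 11111001000111
Gen 1 (rule 101): 00001001010001
Gen 2 (rule 102): 00011011110011
Gen 3 (rule 101): 11001100010001
Gen 4 (rule 102): 01010100110011
Gen 5 (rule 101): 01111100010001
Gen 6 (rule 102): 10000100110011
Gen 7 (rule 101): 10110100010001
Gen 8 (rule 102): 11011100110011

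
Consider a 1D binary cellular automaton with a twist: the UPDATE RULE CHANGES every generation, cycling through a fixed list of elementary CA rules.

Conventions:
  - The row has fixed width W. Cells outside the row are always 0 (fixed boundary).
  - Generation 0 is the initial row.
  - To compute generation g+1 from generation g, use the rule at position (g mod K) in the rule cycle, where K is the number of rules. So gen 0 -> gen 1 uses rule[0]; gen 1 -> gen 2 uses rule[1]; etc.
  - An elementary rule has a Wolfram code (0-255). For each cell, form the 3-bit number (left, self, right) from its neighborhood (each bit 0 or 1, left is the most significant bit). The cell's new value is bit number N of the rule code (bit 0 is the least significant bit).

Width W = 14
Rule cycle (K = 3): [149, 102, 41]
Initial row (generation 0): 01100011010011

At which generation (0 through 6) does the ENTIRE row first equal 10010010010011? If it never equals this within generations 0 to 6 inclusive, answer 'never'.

Answer: 3

Derivation:
Gen 0: 01100011010011
Gen 1 (rule 149): 00011000011000
Gen 2 (rule 102): 00101000101000
Gen 3 (rule 41): 10010010010011
Gen 4 (rule 149): 11011011011000
Gen 5 (rule 102): 01101101101000
Gen 6 (rule 41): 01011011010011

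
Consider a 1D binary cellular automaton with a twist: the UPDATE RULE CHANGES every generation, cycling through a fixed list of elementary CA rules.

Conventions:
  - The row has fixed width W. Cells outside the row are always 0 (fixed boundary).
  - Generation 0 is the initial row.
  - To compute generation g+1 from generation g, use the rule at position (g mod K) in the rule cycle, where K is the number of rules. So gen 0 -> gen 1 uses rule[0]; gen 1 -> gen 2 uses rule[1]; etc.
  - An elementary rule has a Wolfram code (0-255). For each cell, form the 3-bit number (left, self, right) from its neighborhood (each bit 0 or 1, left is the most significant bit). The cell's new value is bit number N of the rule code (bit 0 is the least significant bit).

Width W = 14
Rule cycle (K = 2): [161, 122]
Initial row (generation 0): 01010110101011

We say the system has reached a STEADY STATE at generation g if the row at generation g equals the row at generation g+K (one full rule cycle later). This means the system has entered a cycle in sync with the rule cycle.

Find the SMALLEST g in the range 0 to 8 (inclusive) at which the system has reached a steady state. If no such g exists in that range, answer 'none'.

Gen 0: 01010110101011
Gen 1 (rule 161): 00101001010100
Gen 2 (rule 122): 01010110101010
Gen 3 (rule 161): 00101001010100
Gen 4 (rule 122): 01010110101010
Gen 5 (rule 161): 00101001010100
Gen 6 (rule 122): 01010110101010
Gen 7 (rule 161): 00101001010100
Gen 8 (rule 122): 01010110101010
Gen 9 (rule 161): 00101001010100
Gen 10 (rule 122): 01010110101010

Answer: 1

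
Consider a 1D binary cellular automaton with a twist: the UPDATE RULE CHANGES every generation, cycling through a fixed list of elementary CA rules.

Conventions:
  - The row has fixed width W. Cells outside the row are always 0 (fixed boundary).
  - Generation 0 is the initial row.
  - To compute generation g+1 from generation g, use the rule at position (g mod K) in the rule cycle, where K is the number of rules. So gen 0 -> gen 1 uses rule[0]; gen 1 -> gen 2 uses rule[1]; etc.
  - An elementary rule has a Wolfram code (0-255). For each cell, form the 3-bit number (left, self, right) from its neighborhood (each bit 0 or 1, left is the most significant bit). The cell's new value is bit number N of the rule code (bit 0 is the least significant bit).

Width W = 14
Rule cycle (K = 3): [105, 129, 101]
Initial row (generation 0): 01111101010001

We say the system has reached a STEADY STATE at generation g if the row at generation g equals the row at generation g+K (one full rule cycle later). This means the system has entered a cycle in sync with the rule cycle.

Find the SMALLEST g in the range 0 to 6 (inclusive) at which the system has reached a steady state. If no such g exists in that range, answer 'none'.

Gen 0: 01111101010001
Gen 1 (rule 105): 01000110100100
Gen 2 (rule 129): 00010000000001
Gen 3 (rule 101): 11010111111101
Gen 4 (rule 105): 11101100000110
Gen 5 (rule 129): 01000001110000
Gen 6 (rule 101): 01011100010111
Gen 7 (rule 105): 00110101001101
Gen 8 (rule 129): 10000000000000
Gen 9 (rule 101): 10111111111111

Answer: none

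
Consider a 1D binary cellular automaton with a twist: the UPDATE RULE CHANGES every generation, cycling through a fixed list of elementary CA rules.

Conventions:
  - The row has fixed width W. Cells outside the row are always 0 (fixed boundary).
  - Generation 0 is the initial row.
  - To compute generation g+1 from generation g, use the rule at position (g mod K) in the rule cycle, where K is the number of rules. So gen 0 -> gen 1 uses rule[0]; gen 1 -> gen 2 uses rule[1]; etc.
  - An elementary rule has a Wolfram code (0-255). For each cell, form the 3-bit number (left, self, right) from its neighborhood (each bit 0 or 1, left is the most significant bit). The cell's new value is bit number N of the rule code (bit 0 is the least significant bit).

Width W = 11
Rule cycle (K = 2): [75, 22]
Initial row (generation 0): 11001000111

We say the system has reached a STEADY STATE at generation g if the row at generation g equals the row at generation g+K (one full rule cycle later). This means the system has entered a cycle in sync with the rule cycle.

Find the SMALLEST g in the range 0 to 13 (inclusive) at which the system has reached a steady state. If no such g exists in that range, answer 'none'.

Gen 0: 11001000111
Gen 1 (rule 75): 11010011101
Gen 2 (rule 22): 00011100001
Gen 3 (rule 75): 11110101110
Gen 4 (rule 22): 00000100001
Gen 5 (rule 75): 11111001110
Gen 6 (rule 22): 00000110001
Gen 7 (rule 75): 11111110110
Gen 8 (rule 22): 00000000001
Gen 9 (rule 75): 11111111110
Gen 10 (rule 22): 00000000001
Gen 11 (rule 75): 11111111110
Gen 12 (rule 22): 00000000001
Gen 13 (rule 75): 11111111110
Gen 14 (rule 22): 00000000001
Gen 15 (rule 75): 11111111110

Answer: 8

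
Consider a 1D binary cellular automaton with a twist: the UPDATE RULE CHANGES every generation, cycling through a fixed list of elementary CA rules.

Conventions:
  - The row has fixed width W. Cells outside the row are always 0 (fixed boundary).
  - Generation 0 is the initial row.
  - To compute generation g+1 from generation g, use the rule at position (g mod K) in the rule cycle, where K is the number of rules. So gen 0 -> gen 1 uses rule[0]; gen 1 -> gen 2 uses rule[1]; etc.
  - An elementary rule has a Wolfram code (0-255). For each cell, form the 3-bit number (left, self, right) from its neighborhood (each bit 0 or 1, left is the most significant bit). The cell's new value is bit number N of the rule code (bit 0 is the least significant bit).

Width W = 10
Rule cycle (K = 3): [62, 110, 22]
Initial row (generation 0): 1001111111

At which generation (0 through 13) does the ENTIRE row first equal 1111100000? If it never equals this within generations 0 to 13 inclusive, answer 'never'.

Gen 0: 1001111111
Gen 1 (rule 62): 1111000000
Gen 2 (rule 110): 1001000000
Gen 3 (rule 22): 1111100000
Gen 4 (rule 62): 1000010000
Gen 5 (rule 110): 1000110000
Gen 6 (rule 22): 1101001000
Gen 7 (rule 62): 1011111100
Gen 8 (rule 110): 1110000100
Gen 9 (rule 22): 0001001110
Gen 10 (rule 62): 0011111001
Gen 11 (rule 110): 0110001011
Gen 12 (rule 22): 1001011000
Gen 13 (rule 62): 1111110100

Answer: 3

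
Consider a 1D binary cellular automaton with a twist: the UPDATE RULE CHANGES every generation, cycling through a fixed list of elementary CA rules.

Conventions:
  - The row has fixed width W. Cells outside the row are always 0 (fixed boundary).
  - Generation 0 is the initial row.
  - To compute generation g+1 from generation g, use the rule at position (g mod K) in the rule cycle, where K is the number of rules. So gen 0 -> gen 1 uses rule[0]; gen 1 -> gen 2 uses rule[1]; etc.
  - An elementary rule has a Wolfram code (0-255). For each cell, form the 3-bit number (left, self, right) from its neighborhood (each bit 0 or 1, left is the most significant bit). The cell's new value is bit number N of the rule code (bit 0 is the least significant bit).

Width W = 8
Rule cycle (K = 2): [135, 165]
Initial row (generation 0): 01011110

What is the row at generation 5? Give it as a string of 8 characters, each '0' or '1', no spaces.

Answer: 10111100

Derivation:
Gen 0: 01011110
Gen 1 (rule 135): 11001100
Gen 2 (rule 165): 00000001
Gen 3 (rule 135): 11111111
Gen 4 (rule 165): 01111110
Gen 5 (rule 135): 10111100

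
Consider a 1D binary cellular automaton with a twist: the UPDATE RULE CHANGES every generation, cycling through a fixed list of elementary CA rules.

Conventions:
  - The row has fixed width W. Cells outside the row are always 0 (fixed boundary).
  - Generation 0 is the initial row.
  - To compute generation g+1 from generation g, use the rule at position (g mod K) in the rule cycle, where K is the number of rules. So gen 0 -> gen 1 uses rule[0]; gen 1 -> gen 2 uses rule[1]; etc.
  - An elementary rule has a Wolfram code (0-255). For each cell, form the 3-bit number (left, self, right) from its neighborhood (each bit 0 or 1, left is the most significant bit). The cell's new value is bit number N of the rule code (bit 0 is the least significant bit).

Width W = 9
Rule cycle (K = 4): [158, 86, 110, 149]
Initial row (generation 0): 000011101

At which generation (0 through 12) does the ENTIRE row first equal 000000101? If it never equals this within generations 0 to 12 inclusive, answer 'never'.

Gen 0: 000011101
Gen 1 (rule 158): 000111001
Gen 2 (rule 86): 001001111
Gen 3 (rule 110): 011011001
Gen 4 (rule 149): 000000101
Gen 5 (rule 158): 000001101
Gen 6 (rule 86): 000010101
Gen 7 (rule 110): 000111111
Gen 8 (rule 149): 110011110
Gen 9 (rule 158): 101111101
Gen 10 (rule 86): 100000101
Gen 11 (rule 110): 100001111
Gen 12 (rule 149): 111100110

Answer: 4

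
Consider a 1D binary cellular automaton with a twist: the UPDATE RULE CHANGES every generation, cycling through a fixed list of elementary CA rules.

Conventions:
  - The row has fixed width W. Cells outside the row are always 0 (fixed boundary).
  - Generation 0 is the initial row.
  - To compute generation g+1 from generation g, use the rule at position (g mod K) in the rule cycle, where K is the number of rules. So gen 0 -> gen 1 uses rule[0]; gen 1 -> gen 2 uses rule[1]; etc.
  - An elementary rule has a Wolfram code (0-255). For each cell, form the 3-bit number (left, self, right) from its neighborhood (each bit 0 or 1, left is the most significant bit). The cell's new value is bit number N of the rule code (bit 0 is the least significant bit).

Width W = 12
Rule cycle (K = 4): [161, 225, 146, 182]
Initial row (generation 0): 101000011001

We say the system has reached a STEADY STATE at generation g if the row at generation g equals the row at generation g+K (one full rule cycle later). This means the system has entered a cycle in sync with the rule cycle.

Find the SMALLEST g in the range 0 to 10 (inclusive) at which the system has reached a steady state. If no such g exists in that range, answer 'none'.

Answer: none

Derivation:
Gen 0: 101000011001
Gen 1 (rule 161): 010011000000
Gen 2 (rule 225): 000001011111
Gen 3 (rule 146): 000010001110
Gen 4 (rule 182): 000111010101
Gen 5 (rule 161): 110010101010
Gen 6 (rule 225): 010001010100
Gen 7 (rule 146): 101010000010
Gen 8 (rule 182): 111111000111
Gen 9 (rule 161): 011110010010
Gen 10 (rule 225): 001110000000
Gen 11 (rule 146): 010101000000
Gen 12 (rule 182): 111111100000
Gen 13 (rule 161): 011111001111
Gen 14 (rule 225): 001111000111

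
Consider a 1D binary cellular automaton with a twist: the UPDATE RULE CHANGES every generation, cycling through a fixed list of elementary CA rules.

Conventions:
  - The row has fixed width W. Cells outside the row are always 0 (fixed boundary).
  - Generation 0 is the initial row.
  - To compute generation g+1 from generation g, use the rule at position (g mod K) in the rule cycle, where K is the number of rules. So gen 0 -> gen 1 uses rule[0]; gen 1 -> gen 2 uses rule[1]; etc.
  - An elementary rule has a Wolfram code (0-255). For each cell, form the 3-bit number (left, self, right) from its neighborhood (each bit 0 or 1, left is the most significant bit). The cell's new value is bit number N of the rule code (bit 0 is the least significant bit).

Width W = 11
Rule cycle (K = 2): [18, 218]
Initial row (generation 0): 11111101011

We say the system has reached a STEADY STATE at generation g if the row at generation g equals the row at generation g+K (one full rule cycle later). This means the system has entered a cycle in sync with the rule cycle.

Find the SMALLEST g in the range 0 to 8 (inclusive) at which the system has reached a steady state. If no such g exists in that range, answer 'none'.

Gen 0: 11111101011
Gen 1 (rule 18): 00000000000
Gen 2 (rule 218): 00000000000
Gen 3 (rule 18): 00000000000
Gen 4 (rule 218): 00000000000
Gen 5 (rule 18): 00000000000
Gen 6 (rule 218): 00000000000
Gen 7 (rule 18): 00000000000
Gen 8 (rule 218): 00000000000
Gen 9 (rule 18): 00000000000
Gen 10 (rule 218): 00000000000

Answer: 1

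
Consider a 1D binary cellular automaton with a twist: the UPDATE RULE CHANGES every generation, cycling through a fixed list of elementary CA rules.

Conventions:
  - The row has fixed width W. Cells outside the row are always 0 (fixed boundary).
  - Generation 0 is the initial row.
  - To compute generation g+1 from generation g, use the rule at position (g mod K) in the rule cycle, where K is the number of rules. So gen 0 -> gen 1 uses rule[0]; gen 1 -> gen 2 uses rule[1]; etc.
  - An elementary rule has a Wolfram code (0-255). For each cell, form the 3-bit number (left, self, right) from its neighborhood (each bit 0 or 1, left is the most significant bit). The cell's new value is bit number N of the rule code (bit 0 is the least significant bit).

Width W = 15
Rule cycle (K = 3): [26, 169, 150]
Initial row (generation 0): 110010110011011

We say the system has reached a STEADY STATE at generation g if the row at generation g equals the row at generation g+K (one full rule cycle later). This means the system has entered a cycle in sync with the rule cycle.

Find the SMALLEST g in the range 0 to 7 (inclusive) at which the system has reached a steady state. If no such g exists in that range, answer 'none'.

Answer: none

Derivation:
Gen 0: 110010110011011
Gen 1 (rule 26): 101100101110010
Gen 2 (rule 169): 011000011100000
Gen 3 (rule 150): 100100101010000
Gen 4 (rule 26): 011011000001000
Gen 5 (rule 169): 010110011100011
Gen 6 (rule 150): 110001101010100
Gen 7 (rule 26): 101011000000010
Gen 8 (rule 169): 010110011111000
Gen 9 (rule 150): 110001101110100
Gen 10 (rule 26): 101011001000010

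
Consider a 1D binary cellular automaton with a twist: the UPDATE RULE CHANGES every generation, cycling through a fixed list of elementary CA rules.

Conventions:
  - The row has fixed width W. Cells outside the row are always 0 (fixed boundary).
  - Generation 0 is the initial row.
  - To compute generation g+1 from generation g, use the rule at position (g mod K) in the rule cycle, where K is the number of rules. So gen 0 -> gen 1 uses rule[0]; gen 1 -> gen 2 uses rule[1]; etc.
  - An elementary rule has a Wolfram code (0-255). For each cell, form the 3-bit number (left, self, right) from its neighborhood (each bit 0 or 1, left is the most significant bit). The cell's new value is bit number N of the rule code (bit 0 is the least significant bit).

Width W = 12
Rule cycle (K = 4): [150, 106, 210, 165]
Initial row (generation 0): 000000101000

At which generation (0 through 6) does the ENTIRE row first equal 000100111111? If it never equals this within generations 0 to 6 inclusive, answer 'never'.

Answer: never

Derivation:
Gen 0: 000000101000
Gen 1 (rule 150): 000001101100
Gen 2 (rule 106): 000011111100
Gen 3 (rule 210): 000101111110
Gen 4 (rule 165): 110110111100
Gen 5 (rule 150): 000000011010
Gen 6 (rule 106): 000000111100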